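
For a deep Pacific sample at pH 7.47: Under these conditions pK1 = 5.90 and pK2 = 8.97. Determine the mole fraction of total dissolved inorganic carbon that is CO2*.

α₀ = 0.0254

α₀ = 1 / (1 + K1/[H⁺] + K1K2/[H⁺]²) = 1 / (1 + 10^+1.57 + 10^+0.07)
   = 1 / (1 + 37.154 + 1.1749) = 1/39.328 = 0.02543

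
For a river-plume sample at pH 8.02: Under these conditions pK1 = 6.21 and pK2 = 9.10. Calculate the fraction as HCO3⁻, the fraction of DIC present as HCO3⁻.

α₁ = 0.910

α₁ = 1 / (1 + [H⁺]/K1 + K2/[H⁺]) = 1 / (1 + 10^-1.81 + 10^-1.08)
   = 1 / (1 + 0.015488 + 0.083176) = 1/1.0987 = 0.9102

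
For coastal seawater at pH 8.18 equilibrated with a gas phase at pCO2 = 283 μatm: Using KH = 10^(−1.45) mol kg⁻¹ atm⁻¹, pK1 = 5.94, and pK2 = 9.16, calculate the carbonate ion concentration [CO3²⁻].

[CO3²⁻] = 0.183 mmol/kg

[CO2*] = KH · pCO2 = 10^(−1.45) × 283×10^-6 = 1.004×10^-5 mol/kg
α₀ = 1/(1 + K1/[H⁺] + K1K2/[H⁺]²) = 1/(1 + 10^+2.24 + 10^+1.26) = 0.005182
DIC = [CO2*]/α₀ = 1.004×10^-5 / 0.005182 = 1.938 mmol/kg
[CO3²⁻] = α₂·DIC; α₂ = 0.09430, so [CO3²⁻] = 0.09430 × 1.938 = 0.183 mmol/kg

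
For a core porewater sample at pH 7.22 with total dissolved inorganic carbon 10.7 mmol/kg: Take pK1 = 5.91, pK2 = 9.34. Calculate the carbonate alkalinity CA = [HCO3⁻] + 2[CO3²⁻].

CA = [HCO3⁻] + 2[CO3²⁻] = (α₁ + 2α₂)·DIC
At pH 7.22: [H⁺]/K1 = 10^-1.31 = 0.048978, K2/[H⁺] = 10^-2.12 = 0.0075858
α₁ = 1/(1 + 0.048978 + 0.0075858) = 1/1.0566 = 0.9465; α₂ = α₁·K2/[H⁺] = 0.007180
α₁ + 2α₂ = 0.9608
CA = 0.9608 × 10.7 = 10.3 mmol/kg

CA = 10.3 mmol/kg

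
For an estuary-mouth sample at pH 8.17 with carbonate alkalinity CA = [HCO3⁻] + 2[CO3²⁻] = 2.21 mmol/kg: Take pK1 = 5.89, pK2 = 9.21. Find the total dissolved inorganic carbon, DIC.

CA = [HCO3⁻] + 2[CO3²⁻] = (α₁ + 2α₂)·DIC
At pH 8.17: [H⁺]/K1 = 10^-2.28 = 0.0052481, K2/[H⁺] = 10^-1.04 = 0.091201
α₁ = 1/(1 + 0.0052481 + 0.091201) = 1/1.0964 = 0.9120; α₂ = α₁·K2/[H⁺] = 0.08318
α₁ + 2α₂ = 1.0784
DIC = CA / (α₁ + 2α₂) = 2.21 / 1.0784 = 2.05 mmol/kg

DIC = 2.05 mmol/kg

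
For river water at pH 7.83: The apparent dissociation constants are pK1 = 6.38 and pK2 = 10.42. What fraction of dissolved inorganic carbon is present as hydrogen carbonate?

α₁ = 0.963

α₁ = 1 / (1 + [H⁺]/K1 + K2/[H⁺]) = 1 / (1 + 10^-1.45 + 10^-2.59)
   = 1 / (1 + 0.035481 + 0.0025704) = 1/1.0381 = 0.9633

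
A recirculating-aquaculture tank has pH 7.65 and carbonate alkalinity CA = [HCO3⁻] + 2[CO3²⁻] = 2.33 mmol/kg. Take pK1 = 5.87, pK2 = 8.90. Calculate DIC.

DIC = 2.25 mmol/kg

CA = [HCO3⁻] + 2[CO3²⁻] = (α₁ + 2α₂)·DIC
At pH 7.65: [H⁺]/K1 = 10^-1.78 = 0.016596, K2/[H⁺] = 10^-1.25 = 0.056234
α₁ = 1/(1 + 0.016596 + 0.056234) = 1/1.0728 = 0.9321; α₂ = α₁·K2/[H⁺] = 0.05242
α₁ + 2α₂ = 1.0369
DIC = CA / (α₁ + 2α₂) = 2.33 / 1.0369 = 2.25 mmol/kg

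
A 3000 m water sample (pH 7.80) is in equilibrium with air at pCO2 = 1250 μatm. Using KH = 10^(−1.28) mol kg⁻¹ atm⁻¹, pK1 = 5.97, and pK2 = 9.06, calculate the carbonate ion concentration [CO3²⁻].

[CO2*] = KH · pCO2 = 10^(−1.28) × 1250×10^-6 = 6.560×10^-5 mol/kg
α₀ = 1/(1 + K1/[H⁺] + K1K2/[H⁺]²) = 1/(1 + 10^+1.83 + 10^+0.57) = 0.01383
DIC = [CO2*]/α₀ = 6.560×10^-5 / 0.01383 = 4.744 mmol/kg
[CO3²⁻] = α₂·DIC; α₂ = 0.05137, so [CO3²⁻] = 0.05137 × 4.744 = 0.244 mmol/kg

[CO3²⁻] = 0.244 mmol/kg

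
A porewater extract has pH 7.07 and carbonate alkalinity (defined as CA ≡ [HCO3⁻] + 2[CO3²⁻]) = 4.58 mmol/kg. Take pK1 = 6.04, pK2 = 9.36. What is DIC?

DIC = 4.98 mmol/kg

CA = [HCO3⁻] + 2[CO3²⁻] = (α₁ + 2α₂)·DIC
At pH 7.07: [H⁺]/K1 = 10^-1.03 = 0.093325, K2/[H⁺] = 10^-2.29 = 0.0051286
α₁ = 1/(1 + 0.093325 + 0.0051286) = 1/1.0985 = 0.9104; α₂ = α₁·K2/[H⁺] = 0.004669
α₁ + 2α₂ = 0.9197
DIC = CA / (α₁ + 2α₂) = 4.58 / 0.9197 = 4.98 mmol/kg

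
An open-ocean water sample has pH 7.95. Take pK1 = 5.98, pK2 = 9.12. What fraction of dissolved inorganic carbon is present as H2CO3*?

α₀ = 0.00994

α₀ = 1 / (1 + K1/[H⁺] + K1K2/[H⁺]²) = 1 / (1 + 10^+1.97 + 10^+0.80)
   = 1 / (1 + 93.325 + 6.3096) = 1/100.64 = 0.009937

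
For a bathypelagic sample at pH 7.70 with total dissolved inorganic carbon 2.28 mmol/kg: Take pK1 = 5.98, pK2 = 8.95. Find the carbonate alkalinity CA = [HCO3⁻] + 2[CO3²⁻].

CA = 2.36 mmol/kg

CA = [HCO3⁻] + 2[CO3²⁻] = (α₁ + 2α₂)·DIC
At pH 7.70: [H⁺]/K1 = 10^-1.72 = 0.019055, K2/[H⁺] = 10^-1.25 = 0.056234
α₁ = 1/(1 + 0.019055 + 0.056234) = 1/1.0753 = 0.9300; α₂ = α₁·K2/[H⁺] = 0.05230
α₁ + 2α₂ = 1.0346
CA = 1.0346 × 2.28 = 2.36 mmol/kg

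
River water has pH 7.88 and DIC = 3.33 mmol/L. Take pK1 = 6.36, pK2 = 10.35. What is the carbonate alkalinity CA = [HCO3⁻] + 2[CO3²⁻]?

CA = 3.24 mmol/L

CA = [HCO3⁻] + 2[CO3²⁻] = (α₁ + 2α₂)·DIC
At pH 7.88: [H⁺]/K1 = 10^-1.52 = 0.030200, K2/[H⁺] = 10^-2.47 = 0.0033884
α₁ = 1/(1 + 0.030200 + 0.0033884) = 1/1.0336 = 0.9675; α₂ = α₁·K2/[H⁺] = 0.003278
α₁ + 2α₂ = 0.9741
CA = 0.9741 × 3.33 = 3.24 mmol/L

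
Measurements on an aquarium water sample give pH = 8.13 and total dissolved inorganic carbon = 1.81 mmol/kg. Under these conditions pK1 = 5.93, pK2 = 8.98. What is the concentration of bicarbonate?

α₁ = 1 / (1 + [H⁺]/K1 + K2/[H⁺]) = 1 / (1 + 10^-2.20 + 10^-0.85)
   = 1 / (1 + 0.0063096 + 0.14125) = 1/1.1476 = 0.8714
[HCO3⁻] = α₁ × DIC = 0.8714 × 1.81 = 1.58 mmol/kg

[HCO3⁻] = 1.58 mmol/kg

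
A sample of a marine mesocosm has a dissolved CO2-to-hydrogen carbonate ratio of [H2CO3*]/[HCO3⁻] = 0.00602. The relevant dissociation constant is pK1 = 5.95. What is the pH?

pH = 8.17

From K1 = [H⁺][HCO3⁻]/[H2CO3*]:  pH = pK1 − log₁₀([H2CO3*]/[HCO3⁻])
log₁₀(0.00602) = -2.220
pH = 5.95 − (-2.220) = 8.17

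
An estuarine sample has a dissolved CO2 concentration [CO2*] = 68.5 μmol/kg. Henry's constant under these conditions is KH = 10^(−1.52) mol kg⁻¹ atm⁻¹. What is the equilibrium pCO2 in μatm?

pCO2 = 2270 μatm

KH = 10^(−1.52) = 3.020×10^-2 mol kg⁻¹ atm⁻¹
pCO2 = [CO2*]/KH = 68.5×10^-6 / 3.020×10^-2 = 2.27×10^-3 atm = 2270 μatm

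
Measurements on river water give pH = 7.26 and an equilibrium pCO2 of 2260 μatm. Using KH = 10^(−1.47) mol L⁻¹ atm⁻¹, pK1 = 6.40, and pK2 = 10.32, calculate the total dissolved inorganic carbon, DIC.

DIC = 0.632 mmol/L

[CO2*] = KH · pCO2 = 10^(−1.47) × 2260×10^-6 = 7.658×10^-5 mol/L
α₀ = 1/(1 + K1/[H⁺] + K1K2/[H⁺]²) = 1/(1 + 10^+0.86 + 10^-2.20) = 0.1212
DIC = [CO2*]/α₀ = 7.658×10^-5 / 0.1212 = 0.632 mmol/L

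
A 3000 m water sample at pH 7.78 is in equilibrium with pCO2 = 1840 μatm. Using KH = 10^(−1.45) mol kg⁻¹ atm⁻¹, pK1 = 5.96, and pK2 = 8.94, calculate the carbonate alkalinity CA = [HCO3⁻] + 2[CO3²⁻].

[CO2*] = KH · pCO2 = 10^(−1.45) × 1840×10^-6 = 6.529×10^-5 mol/kg
α₀ = 1/(1 + K1/[H⁺] + K1K2/[H⁺]²) = 1/(1 + 10^+1.82 + 10^+0.66) = 0.01396
DIC = [CO2*]/α₀ = 6.529×10^-5 / 0.01396 = 4.677 mmol/kg
CA = (α₁ + 2α₂)·DIC = (0.9222 + 2×0.06380) × 4.677 = 4.91 mmol/kg

CA = 4.91 mmol/kg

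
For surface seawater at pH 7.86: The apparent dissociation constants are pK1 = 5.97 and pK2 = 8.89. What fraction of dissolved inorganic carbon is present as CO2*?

α₀ = 1 / (1 + K1/[H⁺] + K1K2/[H⁺]²) = 1 / (1 + 10^+1.89 + 10^+0.86)
   = 1 / (1 + 77.625 + 7.2444) = 1/85.869 = 0.01165

α₀ = 0.0116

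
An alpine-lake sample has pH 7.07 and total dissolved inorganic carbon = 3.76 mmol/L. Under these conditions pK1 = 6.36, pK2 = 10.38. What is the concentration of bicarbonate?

[HCO3⁻] = 3.15 mmol/L

α₁ = 1 / (1 + [H⁺]/K1 + K2/[H⁺]) = 1 / (1 + 10^-0.71 + 10^-3.31)
   = 1 / (1 + 0.19498 + 0.00048978) = 1/1.1955 = 0.8365
[HCO3⁻] = α₁ × DIC = 0.8365 × 3.76 = 3.15 mmol/L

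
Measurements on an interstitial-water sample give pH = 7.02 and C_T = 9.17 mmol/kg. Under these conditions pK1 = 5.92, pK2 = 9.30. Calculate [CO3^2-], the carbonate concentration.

α₂ = 1 / (1 + [H⁺]/K2 + [H⁺]²/(K1K2)) = 1 / (1 + 10^+2.28 + 10^+1.18)
   = 1 / (1 + 190.55 + 15.136) = 1/206.68 = 0.004838
[CO3²⁻] = α₂ × DIC = 0.004838 × 9.17 = 0.0444 mmol/kg

[CO3²⁻] = 0.0444 mmol/kg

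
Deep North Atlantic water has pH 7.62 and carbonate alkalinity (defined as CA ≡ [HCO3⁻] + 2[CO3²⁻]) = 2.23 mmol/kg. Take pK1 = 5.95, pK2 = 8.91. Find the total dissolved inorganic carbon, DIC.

DIC = 2.17 mmol/kg

CA = [HCO3⁻] + 2[CO3²⁻] = (α₁ + 2α₂)·DIC
At pH 7.62: [H⁺]/K1 = 10^-1.67 = 0.021380, K2/[H⁺] = 10^-1.29 = 0.051286
α₁ = 1/(1 + 0.021380 + 0.051286) = 1/1.0727 = 0.9323; α₂ = α₁·K2/[H⁺] = 0.04781
α₁ + 2α₂ = 1.0279
DIC = CA / (α₁ + 2α₂) = 2.23 / 1.0279 = 2.17 mmol/kg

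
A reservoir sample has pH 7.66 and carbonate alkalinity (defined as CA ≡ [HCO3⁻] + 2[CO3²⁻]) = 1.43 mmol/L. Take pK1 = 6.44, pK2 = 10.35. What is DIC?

CA = [HCO3⁻] + 2[CO3²⁻] = (α₁ + 2α₂)·DIC
At pH 7.66: [H⁺]/K1 = 10^-1.22 = 0.060256, K2/[H⁺] = 10^-2.69 = 0.0020417
α₁ = 1/(1 + 0.060256 + 0.0020417) = 1/1.0623 = 0.9414; α₂ = α₁·K2/[H⁺] = 0.001922
α₁ + 2α₂ = 0.9452
DIC = CA / (α₁ + 2α₂) = 1.43 / 0.9452 = 1.51 mmol/L

DIC = 1.51 mmol/L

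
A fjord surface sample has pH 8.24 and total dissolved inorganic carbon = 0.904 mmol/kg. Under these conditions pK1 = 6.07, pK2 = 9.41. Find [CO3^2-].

[CO3²⁻] = 0.0569 mmol/kg

α₂ = 1 / (1 + [H⁺]/K2 + [H⁺]²/(K1K2)) = 1 / (1 + 10^+1.17 + 10^-1.00)
   = 1 / (1 + 14.791 + 0.10000) = 1/15.891 = 0.06293
[CO3²⁻] = α₂ × DIC = 0.06293 × 0.904 = 0.0569 mmol/kg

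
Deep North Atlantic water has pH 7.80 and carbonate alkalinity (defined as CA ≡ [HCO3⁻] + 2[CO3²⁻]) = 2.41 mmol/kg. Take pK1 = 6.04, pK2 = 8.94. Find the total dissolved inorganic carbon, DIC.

DIC = 2.29 mmol/kg

CA = [HCO3⁻] + 2[CO3²⁻] = (α₁ + 2α₂)·DIC
At pH 7.80: [H⁺]/K1 = 10^-1.76 = 0.017378, K2/[H⁺] = 10^-1.14 = 0.072444
α₁ = 1/(1 + 0.017378 + 0.072444) = 1/1.0898 = 0.9176; α₂ = α₁·K2/[H⁺] = 0.06647
α₁ + 2α₂ = 1.0505
DIC = CA / (α₁ + 2α₂) = 2.41 / 1.0505 = 2.29 mmol/kg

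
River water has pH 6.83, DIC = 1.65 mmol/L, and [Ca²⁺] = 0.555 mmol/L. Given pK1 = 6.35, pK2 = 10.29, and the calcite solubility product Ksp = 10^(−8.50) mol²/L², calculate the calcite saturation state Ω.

α₂ = 1 / (1 + [H⁺]/K2 + [H⁺]²/(K1K2)) = 1 / (1 + 10^+3.46 + 10^+2.98)
   = 1 / (1 + 2884.0 + 954.99) = 1/3840.0 = 0.0002604
[CO3²⁻] = α₂ × DIC = 0.0002604 × 1.65 = 0.0004297 mmol/L = 0.4297 μmol/L
Ksp = 10^(−8.50) = 3.162×10^-9
Ω = [Ca²⁺][CO3²⁻]/Ksp = (0.555×10^-3)(4.297×10^-7) / 3.162×10^-9 = 0.0754

Ω = 0.0754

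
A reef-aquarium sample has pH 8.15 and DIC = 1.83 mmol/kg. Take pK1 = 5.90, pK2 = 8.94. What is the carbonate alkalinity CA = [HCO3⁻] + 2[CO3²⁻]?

CA = [HCO3⁻] + 2[CO3²⁻] = (α₁ + 2α₂)·DIC
At pH 8.15: [H⁺]/K1 = 10^-2.25 = 0.0056234, K2/[H⁺] = 10^-0.79 = 0.16218
α₁ = 1/(1 + 0.0056234 + 0.16218) = 1/1.1678 = 0.8563; α₂ = α₁·K2/[H⁺] = 0.1389
α₁ + 2α₂ = 1.1341
CA = 1.1341 × 1.83 = 2.08 mmol/kg

CA = 2.08 mmol/kg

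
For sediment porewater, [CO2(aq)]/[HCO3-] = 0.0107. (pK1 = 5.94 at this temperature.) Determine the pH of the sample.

pH = 7.91

From K1 = [H⁺][HCO3-]/[CO2(aq)]:  pH = pK1 − log₁₀([CO2(aq)]/[HCO3-])
log₁₀(0.0107) = -1.971
pH = 5.94 − (-1.971) = 7.91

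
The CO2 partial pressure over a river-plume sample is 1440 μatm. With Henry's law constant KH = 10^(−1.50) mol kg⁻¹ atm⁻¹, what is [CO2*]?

[CO2*] = 45.5 μmol/kg

KH = 10^(−1.50) = 3.162×10^-2 mol kg⁻¹ atm⁻¹
[CO2*] = KH · pCO2 = 3.162×10^-2 × 1440×10^-6 atm = 4.55×10^-5 mol/kg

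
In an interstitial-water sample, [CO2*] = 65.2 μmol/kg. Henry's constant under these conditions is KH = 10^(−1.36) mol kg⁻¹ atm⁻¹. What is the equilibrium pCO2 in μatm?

KH = 10^(−1.36) = 4.365×10^-2 mol kg⁻¹ atm⁻¹
pCO2 = [CO2*]/KH = 65.2×10^-6 / 4.365×10^-2 = 1.49×10^-3 atm = 1490 μatm

pCO2 = 1490 μatm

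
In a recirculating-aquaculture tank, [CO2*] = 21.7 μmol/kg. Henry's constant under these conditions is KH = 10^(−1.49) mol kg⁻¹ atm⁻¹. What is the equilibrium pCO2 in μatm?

pCO2 = 671 μatm

KH = 10^(−1.49) = 3.236×10^-2 mol kg⁻¹ atm⁻¹
pCO2 = [CO2*]/KH = 21.7×10^-6 / 3.236×10^-2 = 6.71×10^-4 atm = 671 μatm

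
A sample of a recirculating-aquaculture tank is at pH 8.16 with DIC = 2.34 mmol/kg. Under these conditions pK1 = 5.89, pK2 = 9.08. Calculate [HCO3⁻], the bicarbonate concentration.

[HCO3⁻] = 2.08 mmol/kg

α₁ = 1 / (1 + [H⁺]/K1 + K2/[H⁺]) = 1 / (1 + 10^-2.27 + 10^-0.92)
   = 1 / (1 + 0.0053703 + 0.12023) = 1/1.1256 = 0.8884
[HCO3⁻] = α₁ × DIC = 0.8884 × 2.34 = 2.08 mmol/kg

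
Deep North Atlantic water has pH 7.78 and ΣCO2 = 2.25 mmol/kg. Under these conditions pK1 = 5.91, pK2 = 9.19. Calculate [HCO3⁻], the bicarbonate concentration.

α₁ = 1 / (1 + [H⁺]/K1 + K2/[H⁺]) = 1 / (1 + 10^-1.87 + 10^-1.41)
   = 1 / (1 + 0.013490 + 0.038905) = 1/1.0524 = 0.9502
[HCO3⁻] = α₁ × DIC = 0.9502 × 2.25 = 2.14 mmol/kg

[HCO3⁻] = 2.14 mmol/kg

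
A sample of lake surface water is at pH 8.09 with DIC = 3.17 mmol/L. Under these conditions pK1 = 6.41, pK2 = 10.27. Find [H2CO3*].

[CO2*] = 0.0645 mmol/L

α₀ = 1 / (1 + K1/[H⁺] + K1K2/[H⁺]²) = 1 / (1 + 10^+1.68 + 10^-0.50)
   = 1 / (1 + 47.863 + 0.31623) = 1/49.179 = 0.02033
[CO2*] = α₀ × DIC = 0.02033 × 3.17 = 0.0645 mmol/L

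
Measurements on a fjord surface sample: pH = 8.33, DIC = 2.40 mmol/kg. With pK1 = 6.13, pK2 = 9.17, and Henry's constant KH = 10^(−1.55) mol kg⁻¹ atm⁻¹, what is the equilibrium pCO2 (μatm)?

pCO2 = 467 μatm

α₀ = 1 / (1 + K1/[H⁺] + K1K2/[H⁺]²) = 1 / (1 + 10^+2.20 + 10^+1.36)
   = 1 / (1 + 158.49 + 22.909) = 1/182.40 = 0.005483
[CO2*] = α₀ × DIC = 0.005483 × 2.40 = 0.01316 mmol/kg = 13.16 μmol/kg
pCO2 = [CO2*]/KH = 1.316×10^-5 / 2.818×10^-2 = 467 μatm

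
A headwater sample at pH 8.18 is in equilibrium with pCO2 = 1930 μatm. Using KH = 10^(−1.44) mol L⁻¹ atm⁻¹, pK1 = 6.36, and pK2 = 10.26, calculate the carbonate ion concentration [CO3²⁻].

[CO2*] = KH · pCO2 = 10^(−1.44) × 1930×10^-6 = 7.007×10^-5 mol/L
α₀ = 1/(1 + K1/[H⁺] + K1K2/[H⁺]²) = 1/(1 + 10^+1.82 + 10^-0.26) = 0.01479
DIC = [CO2*]/α₀ = 7.007×10^-5 / 0.01479 = 4.738 mmol/L
[CO3²⁻] = α₂·DIC; α₂ = 0.008127, so [CO3²⁻] = 0.008127 × 4.738 = 0.0385 mmol/L

[CO3²⁻] = 0.0385 mmol/L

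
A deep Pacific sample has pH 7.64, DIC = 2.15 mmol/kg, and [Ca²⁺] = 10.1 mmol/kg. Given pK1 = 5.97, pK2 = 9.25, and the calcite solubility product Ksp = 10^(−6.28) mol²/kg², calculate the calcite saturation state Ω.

Ω = 0.971

α₂ = 1 / (1 + [H⁺]/K2 + [H⁺]²/(K1K2)) = 1 / (1 + 10^+1.61 + 10^-0.06)
   = 1 / (1 + 40.738 + 0.87096) = 1/42.609 = 0.02347
[CO3²⁻] = α₂ × DIC = 0.02347 × 2.15 = 0.05046 mmol/kg
Ksp = 10^(−6.28) = 5.248×10^-7
Ω = [Ca²⁺][CO3²⁻]/Ksp = (10.1×10^-3)(5.046×10^-5) / 5.248×10^-7 = 0.971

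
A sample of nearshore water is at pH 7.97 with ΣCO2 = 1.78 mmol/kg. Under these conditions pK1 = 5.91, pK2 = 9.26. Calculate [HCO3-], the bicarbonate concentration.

[HCO3⁻] = 1.68 mmol/kg

α₁ = 1 / (1 + [H⁺]/K1 + K2/[H⁺]) = 1 / (1 + 10^-2.06 + 10^-1.29)
   = 1 / (1 + 0.0087096 + 0.051286) = 1/1.0600 = 0.9434
[HCO3⁻] = α₁ × DIC = 0.9434 × 1.78 = 1.68 mmol/kg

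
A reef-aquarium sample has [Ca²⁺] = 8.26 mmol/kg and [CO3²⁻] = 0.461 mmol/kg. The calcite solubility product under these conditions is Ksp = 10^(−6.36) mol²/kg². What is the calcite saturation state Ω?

Ω = 8.72

Ksp = 10^(−6.36) = 4.365×10^-7
Ω = [Ca²⁺][CO3²⁻]/Ksp = (8.26×10^-3)(0.461×10^-3) / 4.365×10^-7 = 8.72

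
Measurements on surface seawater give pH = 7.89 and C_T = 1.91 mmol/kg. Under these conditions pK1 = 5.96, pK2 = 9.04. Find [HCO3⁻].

α₁ = 1 / (1 + [H⁺]/K1 + K2/[H⁺]) = 1 / (1 + 10^-1.93 + 10^-1.15)
   = 1 / (1 + 0.011749 + 0.070795) = 1/1.0825 = 0.9238
[HCO3⁻] = α₁ × DIC = 0.9238 × 1.91 = 1.76 mmol/kg

[HCO3⁻] = 1.76 mmol/kg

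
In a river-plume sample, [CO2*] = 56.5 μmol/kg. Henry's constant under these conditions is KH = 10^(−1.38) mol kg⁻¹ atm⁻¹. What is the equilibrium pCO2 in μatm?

pCO2 = 1360 μatm

KH = 10^(−1.38) = 4.169×10^-2 mol kg⁻¹ atm⁻¹
pCO2 = [CO2*]/KH = 56.5×10^-6 / 4.169×10^-2 = 1.36×10^-3 atm = 1360 μatm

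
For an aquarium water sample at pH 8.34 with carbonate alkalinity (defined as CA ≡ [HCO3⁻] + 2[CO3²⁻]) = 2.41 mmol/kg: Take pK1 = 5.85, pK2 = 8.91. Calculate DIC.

CA = [HCO3⁻] + 2[CO3²⁻] = (α₁ + 2α₂)·DIC
At pH 8.34: [H⁺]/K1 = 10^-2.49 = 0.0032359, K2/[H⁺] = 10^-0.57 = 0.26915
α₁ = 1/(1 + 0.0032359 + 0.26915) = 1/1.2724 = 0.7859; α₂ = α₁·K2/[H⁺] = 0.2115
α₁ + 2α₂ = 1.2090
DIC = CA / (α₁ + 2α₂) = 2.41 / 1.2090 = 1.99 mmol/kg

DIC = 1.99 mmol/kg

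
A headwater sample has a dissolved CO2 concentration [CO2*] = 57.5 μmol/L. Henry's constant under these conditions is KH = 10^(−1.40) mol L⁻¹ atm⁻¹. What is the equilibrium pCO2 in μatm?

KH = 10^(−1.40) = 3.981×10^-2 mol L⁻¹ atm⁻¹
pCO2 = [CO2*]/KH = 57.5×10^-6 / 3.981×10^-2 = 1.44×10^-3 atm = 1440 μatm

pCO2 = 1440 μatm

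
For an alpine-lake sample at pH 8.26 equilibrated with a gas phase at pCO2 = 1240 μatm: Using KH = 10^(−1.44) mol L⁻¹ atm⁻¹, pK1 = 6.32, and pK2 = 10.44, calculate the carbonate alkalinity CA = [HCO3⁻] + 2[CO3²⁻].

[CO2*] = KH · pCO2 = 10^(−1.44) × 1240×10^-6 = 4.502×10^-5 mol/L
α₀ = 1/(1 + K1/[H⁺] + K1K2/[H⁺]²) = 1/(1 + 10^+1.94 + 10^-0.24) = 0.01128
DIC = [CO2*]/α₀ = 4.502×10^-5 / 0.01128 = 3.992 mmol/L
CA = (α₁ + 2α₂)·DIC = (0.9822 + 2×0.006490) × 3.992 = 3.97 mmol/L

CA = 3.97 mmol/L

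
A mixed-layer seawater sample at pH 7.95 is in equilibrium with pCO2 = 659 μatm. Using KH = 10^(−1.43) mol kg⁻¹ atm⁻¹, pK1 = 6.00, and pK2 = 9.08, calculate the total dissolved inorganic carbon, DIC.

DIC = 2.37 mmol/kg

[CO2*] = KH · pCO2 = 10^(−1.43) × 659×10^-6 = 2.448×10^-5 mol/kg
α₀ = 1/(1 + K1/[H⁺] + K1K2/[H⁺]²) = 1/(1 + 10^+1.95 + 10^+0.82) = 0.01034
DIC = [CO2*]/α₀ = 2.448×10^-5 / 0.01034 = 2.37 mmol/kg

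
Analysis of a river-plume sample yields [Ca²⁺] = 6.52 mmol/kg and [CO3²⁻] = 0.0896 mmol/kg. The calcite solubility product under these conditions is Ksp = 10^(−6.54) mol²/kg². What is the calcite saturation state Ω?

Ω = 2.03

Ksp = 10^(−6.54) = 2.884×10^-7
Ω = [Ca²⁺][CO3²⁻]/Ksp = (6.52×10^-3)(0.0896×10^-3) / 2.884×10^-7 = 2.03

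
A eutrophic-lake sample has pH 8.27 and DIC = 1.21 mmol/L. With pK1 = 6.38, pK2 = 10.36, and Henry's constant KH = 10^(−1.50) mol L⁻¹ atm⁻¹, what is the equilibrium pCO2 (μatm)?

pCO2 = 483 μatm

α₀ = 1 / (1 + K1/[H⁺] + K1K2/[H⁺]²) = 1 / (1 + 10^+1.89 + 10^-0.20)
   = 1 / (1 + 77.625 + 0.63096) = 1/79.256 = 0.01262
[CO2*] = α₀ × DIC = 0.01262 × 1.21 = 0.01527 mmol/L = 15.27 μmol/L
pCO2 = [CO2*]/KH = 1.527×10^-5 / 3.162×10^-2 = 483 μatm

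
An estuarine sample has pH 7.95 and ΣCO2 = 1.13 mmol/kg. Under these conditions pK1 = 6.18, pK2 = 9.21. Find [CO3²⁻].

[CO3²⁻] = 0.0579 mmol/kg

α₂ = 1 / (1 + [H⁺]/K2 + [H⁺]²/(K1K2)) = 1 / (1 + 10^+1.26 + 10^-0.51)
   = 1 / (1 + 18.197 + 0.30903) = 1/19.506 = 0.05127
[CO3²⁻] = α₂ × DIC = 0.05127 × 1.13 = 0.0579 mmol/kg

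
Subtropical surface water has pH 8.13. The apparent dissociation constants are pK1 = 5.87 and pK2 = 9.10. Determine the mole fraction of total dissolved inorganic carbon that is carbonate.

α₂ = 1 / (1 + [H⁺]/K2 + [H⁺]²/(K1K2)) = 1 / (1 + 10^+0.97 + 10^-1.29)
   = 1 / (1 + 9.3325 + 0.051286) = 1/10.384 = 0.09630

α₂ = 0.0963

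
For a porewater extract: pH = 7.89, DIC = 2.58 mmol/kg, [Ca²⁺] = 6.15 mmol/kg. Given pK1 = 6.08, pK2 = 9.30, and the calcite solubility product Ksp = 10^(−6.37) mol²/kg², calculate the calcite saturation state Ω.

Ω = 1.37

α₂ = 1 / (1 + [H⁺]/K2 + [H⁺]²/(K1K2)) = 1 / (1 + 10^+1.41 + 10^-0.40)
   = 1 / (1 + 25.704 + 0.39811) = 1/27.102 = 0.03690
[CO3²⁻] = α₂ × DIC = 0.03690 × 2.58 = 0.09520 mmol/kg
Ksp = 10^(−6.37) = 4.266×10^-7
Ω = [Ca²⁺][CO3²⁻]/Ksp = (6.15×10^-3)(9.520×10^-5) / 4.266×10^-7 = 1.37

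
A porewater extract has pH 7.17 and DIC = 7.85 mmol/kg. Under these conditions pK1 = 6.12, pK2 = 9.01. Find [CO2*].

[CO2*] = 0.634 mmol/kg

α₀ = 1 / (1 + K1/[H⁺] + K1K2/[H⁺]²) = 1 / (1 + 10^+1.05 + 10^-0.79)
   = 1 / (1 + 11.220 + 0.16218) = 1/12.382 = 0.08076
[CO2*] = α₀ × DIC = 0.08076 × 7.85 = 0.634 mmol/kg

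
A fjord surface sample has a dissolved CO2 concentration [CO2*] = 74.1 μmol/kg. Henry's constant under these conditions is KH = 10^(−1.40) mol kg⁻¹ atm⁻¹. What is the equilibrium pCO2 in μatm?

KH = 10^(−1.40) = 3.981×10^-2 mol kg⁻¹ atm⁻¹
pCO2 = [CO2*]/KH = 74.1×10^-6 / 3.981×10^-2 = 1.86×10^-3 atm = 1860 μatm

pCO2 = 1860 μatm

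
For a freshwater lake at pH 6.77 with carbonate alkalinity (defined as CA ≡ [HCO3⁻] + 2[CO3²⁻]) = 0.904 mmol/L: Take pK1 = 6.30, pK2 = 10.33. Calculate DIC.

DIC = 1.21 mmol/L

CA = [HCO3⁻] + 2[CO3²⁻] = (α₁ + 2α₂)·DIC
At pH 6.77: [H⁺]/K1 = 10^-0.47 = 0.33884, K2/[H⁺] = 10^-3.56 = 0.00027542
α₁ = 1/(1 + 0.33884 + 0.00027542) = 1/1.3391 = 0.7468; α₂ = α₁·K2/[H⁺] = 0.0002057
α₁ + 2α₂ = 0.7472
DIC = CA / (α₁ + 2α₂) = 0.904 / 0.7472 = 1.21 mmol/L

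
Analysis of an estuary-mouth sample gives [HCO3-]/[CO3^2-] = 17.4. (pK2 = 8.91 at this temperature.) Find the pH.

From K2 = [H⁺][CO3^2-]/[HCO3-]:  pH = pK2 − log₁₀([HCO3-]/[CO3^2-])
log₁₀(17.4) = +1.241
pH = 8.91 − (+1.241) = 7.67

pH = 7.67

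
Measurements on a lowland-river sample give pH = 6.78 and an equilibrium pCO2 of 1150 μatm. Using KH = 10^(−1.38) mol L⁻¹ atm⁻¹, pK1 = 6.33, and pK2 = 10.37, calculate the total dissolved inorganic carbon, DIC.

DIC = 0.183 mmol/L

[CO2*] = KH · pCO2 = 10^(−1.38) × 1150×10^-6 = 4.794×10^-5 mol/L
α₀ = 1/(1 + K1/[H⁺] + K1K2/[H⁺]²) = 1/(1 + 10^+0.45 + 10^-3.14) = 0.2618
DIC = [CO2*]/α₀ = 4.794×10^-5 / 0.2618 = 0.183 mmol/L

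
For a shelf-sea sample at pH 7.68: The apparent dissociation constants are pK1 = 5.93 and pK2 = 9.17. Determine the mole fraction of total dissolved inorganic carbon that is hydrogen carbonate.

α₁ = 1 / (1 + [H⁺]/K1 + K2/[H⁺]) = 1 / (1 + 10^-1.75 + 10^-1.49)
   = 1 / (1 + 0.017783 + 0.032359) = 1/1.0501 = 0.9523

α₁ = 0.952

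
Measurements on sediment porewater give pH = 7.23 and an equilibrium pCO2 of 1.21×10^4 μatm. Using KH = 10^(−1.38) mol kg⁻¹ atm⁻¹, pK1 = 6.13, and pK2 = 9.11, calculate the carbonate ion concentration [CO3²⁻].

[CO3²⁻] = 0.0837 mmol/kg

[CO2*] = KH · pCO2 = 10^(−1.38) × 1.21×10^4×10^-6 = 5.044×10^-4 mol/kg
α₀ = 1/(1 + K1/[H⁺] + K1K2/[H⁺]²) = 1/(1 + 10^+1.10 + 10^-0.78) = 0.07270
DIC = [CO2*]/α₀ = 5.044×10^-4 / 0.07270 = 6.938 mmol/kg
[CO3²⁻] = α₂·DIC; α₂ = 0.01207, so [CO3²⁻] = 0.01207 × 6.938 = 0.0837 mmol/kg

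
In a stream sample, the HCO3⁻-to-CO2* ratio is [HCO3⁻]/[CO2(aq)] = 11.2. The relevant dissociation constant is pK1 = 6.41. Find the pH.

From K1 = [H⁺][HCO3⁻]/[CO2(aq)]:  pH = pK1 + log₁₀([HCO3⁻]/[CO2(aq)])
log₁₀(11.2) = +1.049
pH = 6.41 + (+1.049) = 7.46

pH = 7.46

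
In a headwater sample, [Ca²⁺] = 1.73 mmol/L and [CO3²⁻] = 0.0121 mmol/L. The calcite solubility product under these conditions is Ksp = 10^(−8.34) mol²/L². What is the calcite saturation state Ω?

Ksp = 10^(−8.34) = 4.571×10^-9
Ω = [Ca²⁺][CO3²⁻]/Ksp = (1.73×10^-3)(0.0121×10^-3) / 4.571×10^-9 = 4.58

Ω = 4.58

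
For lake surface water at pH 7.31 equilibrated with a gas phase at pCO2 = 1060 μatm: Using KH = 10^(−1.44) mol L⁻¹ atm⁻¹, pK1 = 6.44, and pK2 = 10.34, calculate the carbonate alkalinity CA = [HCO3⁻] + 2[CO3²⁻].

CA = 0.286 mmol/L

[CO2*] = KH · pCO2 = 10^(−1.44) × 1060×10^-6 = 3.849×10^-5 mol/L
α₀ = 1/(1 + K1/[H⁺] + K1K2/[H⁺]²) = 1/(1 + 10^+0.87 + 10^-2.16) = 0.1188
DIC = [CO2*]/α₀ = 3.849×10^-5 / 0.1188 = 0.3241 mmol/L
CA = (α₁ + 2α₂)·DIC = (0.8804 + 2×0.0008216) × 0.3241 = 0.286 mmol/L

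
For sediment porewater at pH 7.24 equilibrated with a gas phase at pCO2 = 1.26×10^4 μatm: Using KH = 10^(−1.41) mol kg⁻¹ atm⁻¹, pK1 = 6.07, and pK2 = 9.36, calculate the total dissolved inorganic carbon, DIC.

[CO2*] = KH · pCO2 = 10^(−1.41) × 1.26×10^4×10^-6 = 4.902×10^-4 mol/kg
α₀ = 1/(1 + K1/[H⁺] + K1K2/[H⁺]²) = 1/(1 + 10^+1.17 + 10^-0.95) = 0.06288
DIC = [CO2*]/α₀ = 4.902×10^-4 / 0.06288 = 7.80 mmol/kg

DIC = 7.80 mmol/kg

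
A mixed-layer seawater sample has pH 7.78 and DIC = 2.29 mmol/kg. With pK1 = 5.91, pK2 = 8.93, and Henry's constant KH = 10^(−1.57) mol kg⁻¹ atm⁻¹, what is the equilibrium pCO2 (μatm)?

α₀ = 1 / (1 + K1/[H⁺] + K1K2/[H⁺]²) = 1 / (1 + 10^+1.87 + 10^+0.72)
   = 1 / (1 + 74.131 + 5.2481) = 1/80.379 = 0.01244
[CO2*] = α₀ × DIC = 0.01244 × 2.29 = 0.02849 mmol/kg
pCO2 = [CO2*]/KH = 2.849×10^-5 / 2.692×10^-2 = 1060 μatm

pCO2 = 1060 μatm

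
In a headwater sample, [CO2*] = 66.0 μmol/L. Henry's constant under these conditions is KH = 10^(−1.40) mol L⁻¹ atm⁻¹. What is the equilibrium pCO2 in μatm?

KH = 10^(−1.40) = 3.981×10^-2 mol L⁻¹ atm⁻¹
pCO2 = [CO2*]/KH = 66.0×10^-6 / 3.981×10^-2 = 1.66×10^-3 atm = 1660 μatm

pCO2 = 1660 μatm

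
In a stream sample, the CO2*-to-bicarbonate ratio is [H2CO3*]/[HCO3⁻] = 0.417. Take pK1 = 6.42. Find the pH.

From K1 = [H⁺][HCO3⁻]/[H2CO3*]:  pH = pK1 − log₁₀([H2CO3*]/[HCO3⁻])
log₁₀(0.417) = -0.380
pH = 6.42 − (-0.380) = 6.80

pH = 6.80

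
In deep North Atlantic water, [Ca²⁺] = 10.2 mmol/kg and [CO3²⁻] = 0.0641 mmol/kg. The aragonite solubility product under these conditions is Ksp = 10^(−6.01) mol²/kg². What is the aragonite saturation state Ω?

Ω = 0.669

Ksp = 10^(−6.01) = 9.772×10^-7
Ω = [Ca²⁺][CO3²⁻]/Ksp = (10.2×10^-3)(0.0641×10^-3) / 9.772×10^-7 = 0.669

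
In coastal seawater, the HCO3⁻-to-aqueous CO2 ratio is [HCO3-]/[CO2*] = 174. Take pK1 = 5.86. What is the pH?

pH = 8.10

From K1 = [H⁺][HCO3-]/[CO2*]:  pH = pK1 + log₁₀([HCO3-]/[CO2*])
log₁₀(174) = +2.241
pH = 5.86 + (+2.241) = 8.10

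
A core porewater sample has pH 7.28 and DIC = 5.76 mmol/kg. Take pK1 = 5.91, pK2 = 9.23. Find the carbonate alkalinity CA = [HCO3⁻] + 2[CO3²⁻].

CA = 5.59 mmol/kg

CA = [HCO3⁻] + 2[CO3²⁻] = (α₁ + 2α₂)·DIC
At pH 7.28: [H⁺]/K1 = 10^-1.37 = 0.042658, K2/[H⁺] = 10^-1.95 = 0.011220
α₁ = 1/(1 + 0.042658 + 0.011220) = 1/1.0539 = 0.9489; α₂ = α₁·K2/[H⁺] = 0.01065
α₁ + 2α₂ = 0.9702
CA = 0.9702 × 5.76 = 5.59 mmol/kg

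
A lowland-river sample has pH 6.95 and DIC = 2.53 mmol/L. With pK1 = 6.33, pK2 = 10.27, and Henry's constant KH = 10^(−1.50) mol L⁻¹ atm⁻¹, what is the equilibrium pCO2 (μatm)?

pCO2 = 1.55×10^4 μatm

α₀ = 1 / (1 + K1/[H⁺] + K1K2/[H⁺]²) = 1 / (1 + 10^+0.62 + 10^-2.70)
   = 1 / (1 + 4.1687 + 0.0019953) = 1/5.1707 = 0.1934
[CO2*] = α₀ × DIC = 0.1934 × 2.53 = 0.4893 mmol/L
pCO2 = [CO2*]/KH = 4.893×10^-4 / 3.162×10^-2 = 1.55×10^4 μatm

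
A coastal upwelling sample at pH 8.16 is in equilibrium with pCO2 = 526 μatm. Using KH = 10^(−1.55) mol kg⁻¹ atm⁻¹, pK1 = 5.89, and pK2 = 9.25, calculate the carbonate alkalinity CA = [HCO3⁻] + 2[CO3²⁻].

CA = 3.21 mmol/kg

[CO2*] = KH · pCO2 = 10^(−1.55) × 526×10^-6 = 1.482×10^-5 mol/kg
α₀ = 1/(1 + K1/[H⁺] + K1K2/[H⁺]²) = 1/(1 + 10^+2.27 + 10^+1.18) = 0.004942
DIC = [CO2*]/α₀ = 1.482×10^-5 / 0.004942 = 3.000 mmol/kg
CA = (α₁ + 2α₂)·DIC = (0.9203 + 2×0.07480) × 3.000 = 3.21 mmol/kg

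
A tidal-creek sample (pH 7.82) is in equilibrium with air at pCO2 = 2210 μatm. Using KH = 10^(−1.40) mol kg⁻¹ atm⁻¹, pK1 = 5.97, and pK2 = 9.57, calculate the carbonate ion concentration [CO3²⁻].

[CO3²⁻] = 0.111 mmol/kg

[CO2*] = KH · pCO2 = 10^(−1.40) × 2210×10^-6 = 8.798×10^-5 mol/kg
α₀ = 1/(1 + K1/[H⁺] + K1K2/[H⁺]²) = 1/(1 + 10^+1.85 + 10^+0.10) = 0.01369
DIC = [CO2*]/α₀ = 8.798×10^-5 / 0.01369 = 6.427 mmol/kg
[CO3²⁻] = α₂·DIC; α₂ = 0.01723, so [CO3²⁻] = 0.01723 × 6.427 = 0.111 mmol/kg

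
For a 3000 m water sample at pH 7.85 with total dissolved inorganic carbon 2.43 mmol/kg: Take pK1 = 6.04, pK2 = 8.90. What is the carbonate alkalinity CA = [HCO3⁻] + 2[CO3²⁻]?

CA = [HCO3⁻] + 2[CO3²⁻] = (α₁ + 2α₂)·DIC
At pH 7.85: [H⁺]/K1 = 10^-1.81 = 0.015488, K2/[H⁺] = 10^-1.05 = 0.089125
α₁ = 1/(1 + 0.015488 + 0.089125) = 1/1.1046 = 0.9053; α₂ = α₁·K2/[H⁺] = 0.08068
α₁ + 2α₂ = 1.0667
CA = 1.0667 × 2.43 = 2.59 mmol/kg

CA = 2.59 mmol/kg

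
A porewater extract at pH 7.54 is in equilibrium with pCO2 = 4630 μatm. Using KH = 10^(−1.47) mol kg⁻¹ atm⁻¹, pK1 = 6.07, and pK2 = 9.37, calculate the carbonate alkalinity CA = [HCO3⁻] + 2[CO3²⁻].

CA = 4.77 mmol/kg

[CO2*] = KH · pCO2 = 10^(−1.47) × 4630×10^-6 = 1.569×10^-4 mol/kg
α₀ = 1/(1 + K1/[H⁺] + K1K2/[H⁺]²) = 1/(1 + 10^+1.47 + 10^-0.36) = 0.03231
DIC = [CO2*]/α₀ = 1.569×10^-4 / 0.03231 = 4.855 mmol/kg
CA = (α₁ + 2α₂)·DIC = (0.9536 + 2×0.01410) × 4.855 = 4.77 mmol/kg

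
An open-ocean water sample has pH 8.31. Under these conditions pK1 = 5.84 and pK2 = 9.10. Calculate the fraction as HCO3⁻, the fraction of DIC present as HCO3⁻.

α₁ = 1 / (1 + [H⁺]/K1 + K2/[H⁺]) = 1 / (1 + 10^-2.47 + 10^-0.79)
   = 1 / (1 + 0.0033884 + 0.16218) = 1/1.1656 = 0.8579

α₁ = 0.858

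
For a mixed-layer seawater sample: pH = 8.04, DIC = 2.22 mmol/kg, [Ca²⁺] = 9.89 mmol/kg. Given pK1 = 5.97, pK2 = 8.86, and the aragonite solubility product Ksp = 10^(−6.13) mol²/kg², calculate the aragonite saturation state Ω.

Ω = 3.86

α₂ = 1 / (1 + [H⁺]/K2 + [H⁺]²/(K1K2)) = 1 / (1 + 10^+0.82 + 10^-1.25)
   = 1 / (1 + 6.6069 + 0.056234) = 1/7.6632 = 0.1305
[CO3²⁻] = α₂ × DIC = 0.1305 × 2.22 = 0.2897 mmol/kg
Ksp = 10^(−6.13) = 7.413×10^-7
Ω = [Ca²⁺][CO3²⁻]/Ksp = (9.89×10^-3)(2.897×10^-4) / 7.413×10^-7 = 3.86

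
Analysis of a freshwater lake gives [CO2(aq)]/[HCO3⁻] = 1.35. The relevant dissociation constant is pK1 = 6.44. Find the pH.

pH = 6.31

From K1 = [H⁺][HCO3⁻]/[CO2(aq)]:  pH = pK1 − log₁₀([CO2(aq)]/[HCO3⁻])
log₁₀(1.35) = +0.130
pH = 6.44 − (+0.130) = 6.31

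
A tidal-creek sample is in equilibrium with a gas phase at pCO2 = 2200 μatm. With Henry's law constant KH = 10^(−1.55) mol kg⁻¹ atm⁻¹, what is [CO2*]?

KH = 10^(−1.55) = 2.818×10^-2 mol kg⁻¹ atm⁻¹
[CO2*] = KH · pCO2 = 2.818×10^-2 × 2200×10^-6 atm = 6.20×10^-5 mol/kg

[CO2*] = 62.0 μmol/kg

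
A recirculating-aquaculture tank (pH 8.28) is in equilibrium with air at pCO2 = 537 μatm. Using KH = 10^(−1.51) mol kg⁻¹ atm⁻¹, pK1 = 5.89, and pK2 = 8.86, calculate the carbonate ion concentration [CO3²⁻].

[CO2*] = KH · pCO2 = 10^(−1.51) × 537×10^-6 = 1.659×10^-5 mol/kg
α₀ = 1/(1 + K1/[H⁺] + K1K2/[H⁺]²) = 1/(1 + 10^+2.39 + 10^+1.81) = 0.003215
DIC = [CO2*]/α₀ = 1.659×10^-5 / 0.003215 = 5.162 mmol/kg
[CO3²⁻] = α₂·DIC; α₂ = 0.2076, so [CO3²⁻] = 0.2076 × 5.162 = 1.07 mmol/kg

[CO3²⁻] = 1.07 mmol/kg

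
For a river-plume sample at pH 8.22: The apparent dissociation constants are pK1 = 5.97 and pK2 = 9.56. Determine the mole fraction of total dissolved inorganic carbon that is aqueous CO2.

α₀ = 1 / (1 + K1/[H⁺] + K1K2/[H⁺]²) = 1 / (1 + 10^+2.25 + 10^+0.91)
   = 1 / (1 + 177.83 + 8.1283) = 1/186.96 = 0.005349

α₀ = 0.00535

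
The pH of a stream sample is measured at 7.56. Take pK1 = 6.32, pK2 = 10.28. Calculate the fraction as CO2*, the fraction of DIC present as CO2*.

α₀ = 1 / (1 + K1/[H⁺] + K1K2/[H⁺]²) = 1 / (1 + 10^+1.24 + 10^-1.48)
   = 1 / (1 + 17.378 + 0.033113) = 1/18.411 = 0.05431

α₀ = 0.0543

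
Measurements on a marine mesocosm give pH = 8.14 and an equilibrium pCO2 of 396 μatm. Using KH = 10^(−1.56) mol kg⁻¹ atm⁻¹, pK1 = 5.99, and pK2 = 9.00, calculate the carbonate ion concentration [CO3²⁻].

[CO2*] = KH · pCO2 = 10^(−1.56) × 396×10^-6 = 1.091×10^-5 mol/kg
α₀ = 1/(1 + K1/[H⁺] + K1K2/[H⁺]²) = 1/(1 + 10^+2.15 + 10^+1.29) = 0.006182
DIC = [CO2*]/α₀ = 1.091×10^-5 / 0.006182 = 1.764 mmol/kg
[CO3²⁻] = α₂·DIC; α₂ = 0.1205, so [CO3²⁻] = 0.1205 × 1.764 = 0.213 mmol/kg

[CO3²⁻] = 0.213 mmol/kg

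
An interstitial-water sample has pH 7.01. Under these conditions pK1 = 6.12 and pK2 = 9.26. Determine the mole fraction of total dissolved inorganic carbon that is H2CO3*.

α₀ = 0.114

α₀ = 1 / (1 + K1/[H⁺] + K1K2/[H⁺]²) = 1 / (1 + 10^+0.89 + 10^-1.36)
   = 1 / (1 + 7.7625 + 0.043652) = 1/8.8061 = 0.1136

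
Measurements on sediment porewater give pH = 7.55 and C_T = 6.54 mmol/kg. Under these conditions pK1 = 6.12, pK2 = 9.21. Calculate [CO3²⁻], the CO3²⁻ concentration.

[CO3²⁻] = 0.135 mmol/kg

α₂ = 1 / (1 + [H⁺]/K2 + [H⁺]²/(K1K2)) = 1 / (1 + 10^+1.66 + 10^+0.23)
   = 1 / (1 + 45.709 + 1.6982) = 1/48.407 = 0.02066
[CO3²⁻] = α₂ × DIC = 0.02066 × 6.54 = 0.135 mmol/kg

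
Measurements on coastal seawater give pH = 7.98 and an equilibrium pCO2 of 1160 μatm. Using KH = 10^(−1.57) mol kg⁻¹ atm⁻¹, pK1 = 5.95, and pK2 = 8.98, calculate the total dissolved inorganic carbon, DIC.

[CO2*] = KH · pCO2 = 10^(−1.57) × 1160×10^-6 = 3.122×10^-5 mol/kg
α₀ = 1/(1 + K1/[H⁺] + K1K2/[H⁺]²) = 1/(1 + 10^+2.03 + 10^+1.03) = 0.008413
DIC = [CO2*]/α₀ = 3.122×10^-5 / 0.008413 = 3.71 mmol/kg

DIC = 3.71 mmol/kg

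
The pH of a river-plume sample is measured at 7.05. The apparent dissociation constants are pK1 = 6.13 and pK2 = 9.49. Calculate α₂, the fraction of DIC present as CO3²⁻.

α₂ = 0.00323

α₂ = 1 / (1 + [H⁺]/K2 + [H⁺]²/(K1K2)) = 1 / (1 + 10^+2.44 + 10^+1.52)
   = 1 / (1 + 275.42 + 33.113) = 1/309.54 = 0.003231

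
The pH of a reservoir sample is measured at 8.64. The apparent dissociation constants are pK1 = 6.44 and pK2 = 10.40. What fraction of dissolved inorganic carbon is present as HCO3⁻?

α₁ = 0.977

α₁ = 1 / (1 + [H⁺]/K1 + K2/[H⁺]) = 1 / (1 + 10^-2.20 + 10^-1.76)
   = 1 / (1 + 0.0063096 + 0.017378) = 1/1.0237 = 0.9769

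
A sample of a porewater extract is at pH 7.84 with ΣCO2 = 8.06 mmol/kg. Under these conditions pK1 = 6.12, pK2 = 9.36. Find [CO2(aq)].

α₀ = 1 / (1 + K1/[H⁺] + K1K2/[H⁺]²) = 1 / (1 + 10^+1.72 + 10^+0.20)
   = 1 / (1 + 52.481 + 1.5849) = 1/55.066 = 0.01816
[CO2*] = α₀ × DIC = 0.01816 × 8.06 = 0.146 mmol/kg

[CO2*] = 0.146 mmol/kg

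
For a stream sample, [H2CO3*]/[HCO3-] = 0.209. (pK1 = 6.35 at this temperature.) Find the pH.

From K1 = [H⁺][HCO3-]/[H2CO3*]:  pH = pK1 − log₁₀([H2CO3*]/[HCO3-])
log₁₀(0.209) = -0.680
pH = 6.35 − (-0.680) = 7.03

pH = 7.03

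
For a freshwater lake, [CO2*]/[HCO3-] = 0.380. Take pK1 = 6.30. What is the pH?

pH = 6.72

From K1 = [H⁺][HCO3-]/[CO2*]:  pH = pK1 − log₁₀([CO2*]/[HCO3-])
log₁₀(0.380) = -0.420
pH = 6.30 − (-0.420) = 6.72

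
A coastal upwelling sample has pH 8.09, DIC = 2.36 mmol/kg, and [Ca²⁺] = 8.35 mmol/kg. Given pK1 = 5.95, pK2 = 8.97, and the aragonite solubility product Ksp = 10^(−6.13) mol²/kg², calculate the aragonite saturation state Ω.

Ω = 3.08

α₂ = 1 / (1 + [H⁺]/K2 + [H⁺]²/(K1K2)) = 1 / (1 + 10^+0.88 + 10^-1.26)
   = 1 / (1 + 7.5858 + 0.054954) = 1/8.6407 = 0.1157
[CO3²⁻] = α₂ × DIC = 0.1157 × 2.36 = 0.2731 mmol/kg
Ksp = 10^(−6.13) = 7.413×10^-7
Ω = [Ca²⁺][CO3²⁻]/Ksp = (8.35×10^-3)(2.731×10^-4) / 7.413×10^-7 = 3.08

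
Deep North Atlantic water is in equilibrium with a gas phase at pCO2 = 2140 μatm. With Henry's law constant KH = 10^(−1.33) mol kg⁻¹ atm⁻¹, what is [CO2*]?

[CO2*] = 100 μmol/kg

KH = 10^(−1.33) = 4.677×10^-2 mol kg⁻¹ atm⁻¹
[CO2*] = KH · pCO2 = 4.677×10^-2 × 2140×10^-6 atm = 1.00×10^-4 mol/kg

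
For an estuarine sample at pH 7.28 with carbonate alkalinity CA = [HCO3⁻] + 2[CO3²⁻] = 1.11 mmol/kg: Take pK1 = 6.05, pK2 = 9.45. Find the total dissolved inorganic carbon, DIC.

CA = [HCO3⁻] + 2[CO3²⁻] = (α₁ + 2α₂)·DIC
At pH 7.28: [H⁺]/K1 = 10^-1.23 = 0.058884, K2/[H⁺] = 10^-2.17 = 0.0067608
α₁ = 1/(1 + 0.058884 + 0.0067608) = 1/1.0656 = 0.9384; α₂ = α₁·K2/[H⁺] = 0.006344
α₁ + 2α₂ = 0.9511
DIC = CA / (α₁ + 2α₂) = 1.11 / 0.9511 = 1.17 mmol/kg

DIC = 1.17 mmol/kg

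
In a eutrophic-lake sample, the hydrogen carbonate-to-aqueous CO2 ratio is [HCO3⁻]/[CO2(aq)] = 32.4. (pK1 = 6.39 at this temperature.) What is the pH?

From K1 = [H⁺][HCO3⁻]/[CO2(aq)]:  pH = pK1 + log₁₀([HCO3⁻]/[CO2(aq)])
log₁₀(32.4) = +1.511
pH = 6.39 + (+1.511) = 7.90

pH = 7.90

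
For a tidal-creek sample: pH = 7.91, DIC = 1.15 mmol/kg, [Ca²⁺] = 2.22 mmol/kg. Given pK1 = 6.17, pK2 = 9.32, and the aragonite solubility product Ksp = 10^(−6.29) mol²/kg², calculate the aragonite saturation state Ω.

Ω = 0.183

α₂ = 1 / (1 + [H⁺]/K2 + [H⁺]²/(K1K2)) = 1 / (1 + 10^+1.41 + 10^-0.33)
   = 1 / (1 + 25.704 + 0.46774) = 1/27.172 = 0.03680
[CO3²⁻] = α₂ × DIC = 0.03680 × 1.15 = 0.04232 mmol/kg
Ksp = 10^(−6.29) = 5.129×10^-7
Ω = [Ca²⁺][CO3²⁻]/Ksp = (2.22×10^-3)(4.232×10^-5) / 5.129×10^-7 = 0.183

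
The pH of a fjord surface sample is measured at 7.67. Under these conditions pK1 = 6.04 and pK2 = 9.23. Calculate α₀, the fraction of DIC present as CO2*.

α₀ = 0.0223

α₀ = 1 / (1 + K1/[H⁺] + K1K2/[H⁺]²) = 1 / (1 + 10^+1.63 + 10^+0.07)
   = 1 / (1 + 42.658 + 1.1749) = 1/44.833 = 0.02231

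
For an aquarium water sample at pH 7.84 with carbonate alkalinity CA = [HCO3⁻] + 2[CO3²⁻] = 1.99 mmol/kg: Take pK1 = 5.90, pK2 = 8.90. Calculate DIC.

DIC = 1.86 mmol/kg

CA = [HCO3⁻] + 2[CO3²⁻] = (α₁ + 2α₂)·DIC
At pH 7.84: [H⁺]/K1 = 10^-1.94 = 0.011482, K2/[H⁺] = 10^-1.06 = 0.087096
α₁ = 1/(1 + 0.011482 + 0.087096) = 1/1.0986 = 0.9103; α₂ = α₁·K2/[H⁺] = 0.07928
α₁ + 2α₂ = 1.0688
DIC = CA / (α₁ + 2α₂) = 1.99 / 1.0688 = 1.86 mmol/kg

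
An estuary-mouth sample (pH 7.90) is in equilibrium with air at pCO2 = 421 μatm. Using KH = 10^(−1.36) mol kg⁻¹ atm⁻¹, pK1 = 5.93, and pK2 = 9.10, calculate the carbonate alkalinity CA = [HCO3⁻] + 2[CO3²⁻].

[CO2*] = KH · pCO2 = 10^(−1.36) × 421×10^-6 = 1.838×10^-5 mol/kg
α₀ = 1/(1 + K1/[H⁺] + K1K2/[H⁺]²) = 1/(1 + 10^+1.97 + 10^+0.77) = 0.009979
DIC = [CO2*]/α₀ = 1.838×10^-5 / 0.009979 = 1.842 mmol/kg
CA = (α₁ + 2α₂)·DIC = (0.9313 + 2×0.05876) × 1.842 = 1.93 mmol/kg

CA = 1.93 mmol/kg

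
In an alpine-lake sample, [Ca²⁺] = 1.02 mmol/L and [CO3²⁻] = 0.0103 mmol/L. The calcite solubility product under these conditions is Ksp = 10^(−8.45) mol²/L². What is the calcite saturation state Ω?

Ω = 2.96

Ksp = 10^(−8.45) = 3.548×10^-9
Ω = [Ca²⁺][CO3²⁻]/Ksp = (1.02×10^-3)(0.0103×10^-3) / 3.548×10^-9 = 2.96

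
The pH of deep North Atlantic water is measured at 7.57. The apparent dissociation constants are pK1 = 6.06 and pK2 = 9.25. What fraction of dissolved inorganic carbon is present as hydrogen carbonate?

α₁ = 0.951

α₁ = 1 / (1 + [H⁺]/K1 + K2/[H⁺]) = 1 / (1 + 10^-1.51 + 10^-1.68)
   = 1 / (1 + 0.030903 + 0.020893) = 1/1.0518 = 0.9508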